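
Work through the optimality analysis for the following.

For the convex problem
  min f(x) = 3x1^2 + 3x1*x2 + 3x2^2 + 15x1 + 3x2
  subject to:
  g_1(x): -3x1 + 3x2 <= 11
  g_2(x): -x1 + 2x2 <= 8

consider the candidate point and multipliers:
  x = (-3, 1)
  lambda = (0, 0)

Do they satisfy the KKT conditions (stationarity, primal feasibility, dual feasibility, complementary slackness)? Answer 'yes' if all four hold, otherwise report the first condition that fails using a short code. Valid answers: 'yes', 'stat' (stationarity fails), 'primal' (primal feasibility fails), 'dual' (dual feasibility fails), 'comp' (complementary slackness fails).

Gradient of f: grad f(x) = Q x + c = (0, 0)
Constraint values g_i(x) = a_i^T x - b_i:
  g_1((-3, 1)) = 1
  g_2((-3, 1)) = -3
Stationarity residual: grad f(x) + sum_i lambda_i a_i = (0, 0)
  -> stationarity OK
Primal feasibility (all g_i <= 0): FAILS
Dual feasibility (all lambda_i >= 0): OK
Complementary slackness (lambda_i * g_i(x) = 0 for all i): OK

Verdict: the first failing condition is primal_feasibility -> primal.

primal


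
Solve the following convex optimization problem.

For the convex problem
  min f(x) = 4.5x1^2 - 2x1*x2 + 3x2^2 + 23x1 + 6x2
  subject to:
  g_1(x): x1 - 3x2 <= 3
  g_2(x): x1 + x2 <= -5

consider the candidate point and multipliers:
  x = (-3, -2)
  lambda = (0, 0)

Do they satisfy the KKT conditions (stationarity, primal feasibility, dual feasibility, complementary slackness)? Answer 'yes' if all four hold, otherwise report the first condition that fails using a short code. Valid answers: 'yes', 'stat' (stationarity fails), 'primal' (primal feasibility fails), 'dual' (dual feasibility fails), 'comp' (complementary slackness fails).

Gradient of f: grad f(x) = Q x + c = (0, 0)
Constraint values g_i(x) = a_i^T x - b_i:
  g_1((-3, -2)) = 0
  g_2((-3, -2)) = 0
Stationarity residual: grad f(x) + sum_i lambda_i a_i = (0, 0)
  -> stationarity OK
Primal feasibility (all g_i <= 0): OK
Dual feasibility (all lambda_i >= 0): OK
Complementary slackness (lambda_i * g_i(x) = 0 for all i): OK

Verdict: yes, KKT holds.

yes


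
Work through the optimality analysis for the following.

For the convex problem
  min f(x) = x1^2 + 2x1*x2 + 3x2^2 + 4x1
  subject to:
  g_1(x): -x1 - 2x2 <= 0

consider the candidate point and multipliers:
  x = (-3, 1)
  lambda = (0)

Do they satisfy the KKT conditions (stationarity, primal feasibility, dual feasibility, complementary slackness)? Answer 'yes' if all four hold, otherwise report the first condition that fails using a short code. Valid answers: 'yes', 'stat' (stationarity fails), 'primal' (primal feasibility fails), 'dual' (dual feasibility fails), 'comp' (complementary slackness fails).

Gradient of f: grad f(x) = Q x + c = (0, 0)
Constraint values g_i(x) = a_i^T x - b_i:
  g_1((-3, 1)) = 1
Stationarity residual: grad f(x) + sum_i lambda_i a_i = (0, 0)
  -> stationarity OK
Primal feasibility (all g_i <= 0): FAILS
Dual feasibility (all lambda_i >= 0): OK
Complementary slackness (lambda_i * g_i(x) = 0 for all i): OK

Verdict: the first failing condition is primal_feasibility -> primal.

primal


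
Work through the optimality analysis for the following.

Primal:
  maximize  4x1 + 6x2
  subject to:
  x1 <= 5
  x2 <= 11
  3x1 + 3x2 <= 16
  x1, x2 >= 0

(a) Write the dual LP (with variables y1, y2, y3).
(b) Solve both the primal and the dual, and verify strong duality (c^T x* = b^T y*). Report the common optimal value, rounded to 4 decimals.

The standard primal-dual pair for 'max c^T x s.t. A x <= b, x >= 0' is:
  Dual:  min b^T y  s.t.  A^T y >= c,  y >= 0.

So the dual LP is:
  minimize  5y1 + 11y2 + 16y3
  subject to:
    y1 + 3y3 >= 4
    y2 + 3y3 >= 6
    y1, y2, y3 >= 0

Solving the primal: x* = (0, 5.3333).
  primal value c^T x* = 32.
Solving the dual: y* = (0, 0, 2).
  dual value b^T y* = 32.
Strong duality: c^T x* = b^T y*. Confirmed.

32


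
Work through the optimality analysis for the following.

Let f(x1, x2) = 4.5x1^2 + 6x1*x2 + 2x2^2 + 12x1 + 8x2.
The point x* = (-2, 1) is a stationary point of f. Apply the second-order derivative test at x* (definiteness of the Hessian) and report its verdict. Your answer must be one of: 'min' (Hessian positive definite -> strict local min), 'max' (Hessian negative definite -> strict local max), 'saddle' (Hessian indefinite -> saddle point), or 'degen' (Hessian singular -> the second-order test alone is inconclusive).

Compute the Hessian H = grad^2 f:
  H = [[9, 6], [6, 4]]
Verify stationarity: grad f(x*) = H x* + g = (0, 0).
Eigenvalues of H: 0, 13.
H has a zero eigenvalue (singular; positive semidefinite but not definite), so H is neither positive definite, negative definite, nor indefinite. The second-order test alone is inconclusive -> degen.
(Indeed, f is constant along the null direction of H through x*, so x* is not a strict local extremum.)

degen


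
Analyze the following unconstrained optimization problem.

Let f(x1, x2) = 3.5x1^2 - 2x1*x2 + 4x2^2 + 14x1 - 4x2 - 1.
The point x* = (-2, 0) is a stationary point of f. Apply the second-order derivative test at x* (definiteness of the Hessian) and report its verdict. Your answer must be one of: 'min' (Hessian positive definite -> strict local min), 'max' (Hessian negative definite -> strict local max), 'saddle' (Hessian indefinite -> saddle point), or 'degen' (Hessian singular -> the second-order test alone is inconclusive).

Compute the Hessian H = grad^2 f:
  H = [[7, -2], [-2, 8]]
Verify stationarity: grad f(x*) = H x* + g = (0, 0).
Eigenvalues of H: 5.4384, 9.5616.
Both eigenvalues > 0, so H is positive definite -> x* is a strict local min.

min


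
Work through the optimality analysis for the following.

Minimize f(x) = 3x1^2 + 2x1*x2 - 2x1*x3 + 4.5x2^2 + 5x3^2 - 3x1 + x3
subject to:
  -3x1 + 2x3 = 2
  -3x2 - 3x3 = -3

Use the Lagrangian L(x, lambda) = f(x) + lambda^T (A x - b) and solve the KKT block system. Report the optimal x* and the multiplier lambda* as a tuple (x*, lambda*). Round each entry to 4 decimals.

Form the Lagrangian:
  L(x, lambda) = (1/2) x^T Q x + c^T x + lambda^T (A x - b)
Stationarity (grad_x L = 0): Q x + c + A^T lambda = 0.
Primal feasibility: A x = b.

This gives the KKT block system:
  [ Q   A^T ] [ x     ]   [-c ]
  [ A    0  ] [ lambda ] = [ b ]

Solving the linear system:
  x*      = (-0.3129, 0.4694, 0.5306)
  lambda* = (-1.6667, 1.1995)
  f(x*)   = 4.2007

x* = (-0.3129, 0.4694, 0.5306), lambda* = (-1.6667, 1.1995)


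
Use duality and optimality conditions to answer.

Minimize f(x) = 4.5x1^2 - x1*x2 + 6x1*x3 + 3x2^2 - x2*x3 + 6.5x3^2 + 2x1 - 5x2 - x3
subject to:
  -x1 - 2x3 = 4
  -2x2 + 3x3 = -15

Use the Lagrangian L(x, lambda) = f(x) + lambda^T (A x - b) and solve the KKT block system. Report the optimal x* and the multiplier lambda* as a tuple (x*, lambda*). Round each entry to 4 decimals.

Form the Lagrangian:
  L(x, lambda) = (1/2) x^T Q x + c^T x + lambda^T (A x - b)
Stationarity (grad_x L = 0): Q x + c + A^T lambda = 0.
Primal feasibility: A x = b.

This gives the KKT block system:
  [ Q   A^T ] [ x     ]   [-c ]
  [ A    0  ] [ lambda ] = [ b ]

Solving the linear system:
  x*      = (1.6145, 3.2892, -2.8072)
  lambda* = (-3.6024, 7.9639)
  f(x*)   = 61.7289

x* = (1.6145, 3.2892, -2.8072), lambda* = (-3.6024, 7.9639)


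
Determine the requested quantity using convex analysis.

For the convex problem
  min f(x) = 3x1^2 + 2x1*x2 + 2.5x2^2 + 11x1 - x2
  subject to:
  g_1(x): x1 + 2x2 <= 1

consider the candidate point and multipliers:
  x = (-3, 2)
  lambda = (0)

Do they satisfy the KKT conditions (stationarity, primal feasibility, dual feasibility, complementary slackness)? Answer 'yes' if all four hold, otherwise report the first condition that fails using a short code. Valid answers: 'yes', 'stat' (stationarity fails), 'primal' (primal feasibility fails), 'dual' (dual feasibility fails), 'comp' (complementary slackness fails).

Gradient of f: grad f(x) = Q x + c = (-3, 3)
Constraint values g_i(x) = a_i^T x - b_i:
  g_1((-3, 2)) = 0
Stationarity residual: grad f(x) + sum_i lambda_i a_i = (-3, 3)
  -> stationarity FAILS
Primal feasibility (all g_i <= 0): OK
Dual feasibility (all lambda_i >= 0): OK
Complementary slackness (lambda_i * g_i(x) = 0 for all i): OK

Verdict: the first failing condition is stationarity -> stat.

stat


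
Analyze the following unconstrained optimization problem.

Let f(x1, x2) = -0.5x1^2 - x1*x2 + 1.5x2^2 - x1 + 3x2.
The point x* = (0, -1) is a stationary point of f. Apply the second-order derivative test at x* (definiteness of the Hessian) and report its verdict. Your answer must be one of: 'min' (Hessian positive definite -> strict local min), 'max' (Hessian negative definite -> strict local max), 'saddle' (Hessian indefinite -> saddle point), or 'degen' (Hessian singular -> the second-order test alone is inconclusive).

Compute the Hessian H = grad^2 f:
  H = [[-1, -1], [-1, 3]]
Verify stationarity: grad f(x*) = H x* + g = (0, 0).
Eigenvalues of H: -1.2361, 3.2361.
Eigenvalues have mixed signs, so H is indefinite -> x* is a saddle point.

saddle


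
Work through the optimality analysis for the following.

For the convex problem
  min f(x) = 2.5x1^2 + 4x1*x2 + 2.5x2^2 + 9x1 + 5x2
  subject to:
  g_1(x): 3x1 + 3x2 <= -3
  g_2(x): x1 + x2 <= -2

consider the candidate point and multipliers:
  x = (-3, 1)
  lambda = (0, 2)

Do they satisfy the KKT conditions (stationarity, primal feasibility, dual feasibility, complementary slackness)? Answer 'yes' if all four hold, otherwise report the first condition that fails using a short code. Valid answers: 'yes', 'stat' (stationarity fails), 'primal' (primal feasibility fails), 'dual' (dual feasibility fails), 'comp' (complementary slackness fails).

Gradient of f: grad f(x) = Q x + c = (-2, -2)
Constraint values g_i(x) = a_i^T x - b_i:
  g_1((-3, 1)) = -3
  g_2((-3, 1)) = 0
Stationarity residual: grad f(x) + sum_i lambda_i a_i = (0, 0)
  -> stationarity OK
Primal feasibility (all g_i <= 0): OK
Dual feasibility (all lambda_i >= 0): OK
Complementary slackness (lambda_i * g_i(x) = 0 for all i): OK

Verdict: yes, KKT holds.

yes


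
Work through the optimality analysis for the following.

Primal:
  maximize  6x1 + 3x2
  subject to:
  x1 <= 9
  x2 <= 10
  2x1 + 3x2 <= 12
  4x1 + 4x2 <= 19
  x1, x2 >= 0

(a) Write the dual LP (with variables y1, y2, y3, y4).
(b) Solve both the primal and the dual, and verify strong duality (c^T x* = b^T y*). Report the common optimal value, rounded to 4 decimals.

The standard primal-dual pair for 'max c^T x s.t. A x <= b, x >= 0' is:
  Dual:  min b^T y  s.t.  A^T y >= c,  y >= 0.

So the dual LP is:
  minimize  9y1 + 10y2 + 12y3 + 19y4
  subject to:
    y1 + 2y3 + 4y4 >= 6
    y2 + 3y3 + 4y4 >= 3
    y1, y2, y3, y4 >= 0

Solving the primal: x* = (4.75, 0).
  primal value c^T x* = 28.5.
Solving the dual: y* = (0, 0, 0, 1.5).
  dual value b^T y* = 28.5.
Strong duality: c^T x* = b^T y*. Confirmed.

28.5


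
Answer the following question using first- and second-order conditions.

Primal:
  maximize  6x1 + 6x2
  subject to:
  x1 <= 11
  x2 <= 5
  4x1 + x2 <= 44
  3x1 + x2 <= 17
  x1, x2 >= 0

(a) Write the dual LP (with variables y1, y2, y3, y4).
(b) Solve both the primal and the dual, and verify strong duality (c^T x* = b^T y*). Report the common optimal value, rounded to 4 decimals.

The standard primal-dual pair for 'max c^T x s.t. A x <= b, x >= 0' is:
  Dual:  min b^T y  s.t.  A^T y >= c,  y >= 0.

So the dual LP is:
  minimize  11y1 + 5y2 + 44y3 + 17y4
  subject to:
    y1 + 4y3 + 3y4 >= 6
    y2 + y3 + y4 >= 6
    y1, y2, y3, y4 >= 0

Solving the primal: x* = (4, 5).
  primal value c^T x* = 54.
Solving the dual: y* = (0, 4, 0, 2).
  dual value b^T y* = 54.
Strong duality: c^T x* = b^T y*. Confirmed.

54


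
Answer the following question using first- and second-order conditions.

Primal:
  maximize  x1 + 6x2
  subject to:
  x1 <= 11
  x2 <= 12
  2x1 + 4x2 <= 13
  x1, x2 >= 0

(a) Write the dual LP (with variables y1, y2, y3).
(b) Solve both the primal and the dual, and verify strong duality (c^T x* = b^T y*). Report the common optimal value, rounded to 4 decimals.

The standard primal-dual pair for 'max c^T x s.t. A x <= b, x >= 0' is:
  Dual:  min b^T y  s.t.  A^T y >= c,  y >= 0.

So the dual LP is:
  minimize  11y1 + 12y2 + 13y3
  subject to:
    y1 + 2y3 >= 1
    y2 + 4y3 >= 6
    y1, y2, y3 >= 0

Solving the primal: x* = (0, 3.25).
  primal value c^T x* = 19.5.
Solving the dual: y* = (0, 0, 1.5).
  dual value b^T y* = 19.5.
Strong duality: c^T x* = b^T y*. Confirmed.

19.5


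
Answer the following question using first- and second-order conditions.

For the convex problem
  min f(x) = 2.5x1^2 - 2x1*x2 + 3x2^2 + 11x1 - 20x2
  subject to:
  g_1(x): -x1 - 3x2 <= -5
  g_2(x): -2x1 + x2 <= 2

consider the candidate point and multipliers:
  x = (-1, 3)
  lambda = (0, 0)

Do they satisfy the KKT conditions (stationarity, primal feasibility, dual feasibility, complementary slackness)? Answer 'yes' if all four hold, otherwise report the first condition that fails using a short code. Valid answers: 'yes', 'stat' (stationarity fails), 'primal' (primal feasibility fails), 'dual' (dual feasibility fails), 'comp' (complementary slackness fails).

Gradient of f: grad f(x) = Q x + c = (0, 0)
Constraint values g_i(x) = a_i^T x - b_i:
  g_1((-1, 3)) = -3
  g_2((-1, 3)) = 3
Stationarity residual: grad f(x) + sum_i lambda_i a_i = (0, 0)
  -> stationarity OK
Primal feasibility (all g_i <= 0): FAILS
Dual feasibility (all lambda_i >= 0): OK
Complementary slackness (lambda_i * g_i(x) = 0 for all i): OK

Verdict: the first failing condition is primal_feasibility -> primal.

primal


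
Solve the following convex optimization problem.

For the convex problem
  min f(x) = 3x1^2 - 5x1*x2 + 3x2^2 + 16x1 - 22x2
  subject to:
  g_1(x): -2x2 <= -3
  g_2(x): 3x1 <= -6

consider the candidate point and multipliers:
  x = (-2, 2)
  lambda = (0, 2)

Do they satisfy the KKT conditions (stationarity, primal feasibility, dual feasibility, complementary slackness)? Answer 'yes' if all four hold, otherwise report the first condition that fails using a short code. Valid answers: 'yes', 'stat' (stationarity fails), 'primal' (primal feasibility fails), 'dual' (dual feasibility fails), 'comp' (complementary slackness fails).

Gradient of f: grad f(x) = Q x + c = (-6, 0)
Constraint values g_i(x) = a_i^T x - b_i:
  g_1((-2, 2)) = -1
  g_2((-2, 2)) = 0
Stationarity residual: grad f(x) + sum_i lambda_i a_i = (0, 0)
  -> stationarity OK
Primal feasibility (all g_i <= 0): OK
Dual feasibility (all lambda_i >= 0): OK
Complementary slackness (lambda_i * g_i(x) = 0 for all i): OK

Verdict: yes, KKT holds.

yes


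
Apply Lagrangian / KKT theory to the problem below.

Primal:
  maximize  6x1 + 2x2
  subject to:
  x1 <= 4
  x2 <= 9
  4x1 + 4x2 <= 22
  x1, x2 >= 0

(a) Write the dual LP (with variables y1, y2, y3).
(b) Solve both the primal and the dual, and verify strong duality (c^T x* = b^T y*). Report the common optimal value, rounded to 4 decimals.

The standard primal-dual pair for 'max c^T x s.t. A x <= b, x >= 0' is:
  Dual:  min b^T y  s.t.  A^T y >= c,  y >= 0.

So the dual LP is:
  minimize  4y1 + 9y2 + 22y3
  subject to:
    y1 + 4y3 >= 6
    y2 + 4y3 >= 2
    y1, y2, y3 >= 0

Solving the primal: x* = (4, 1.5).
  primal value c^T x* = 27.
Solving the dual: y* = (4, 0, 0.5).
  dual value b^T y* = 27.
Strong duality: c^T x* = b^T y*. Confirmed.

27


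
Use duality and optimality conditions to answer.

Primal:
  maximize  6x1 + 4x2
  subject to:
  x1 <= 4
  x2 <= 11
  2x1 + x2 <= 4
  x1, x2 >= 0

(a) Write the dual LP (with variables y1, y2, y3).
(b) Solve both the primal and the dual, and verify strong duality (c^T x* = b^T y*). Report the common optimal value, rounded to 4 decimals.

The standard primal-dual pair for 'max c^T x s.t. A x <= b, x >= 0' is:
  Dual:  min b^T y  s.t.  A^T y >= c,  y >= 0.

So the dual LP is:
  minimize  4y1 + 11y2 + 4y3
  subject to:
    y1 + 2y3 >= 6
    y2 + y3 >= 4
    y1, y2, y3 >= 0

Solving the primal: x* = (0, 4).
  primal value c^T x* = 16.
Solving the dual: y* = (0, 0, 4).
  dual value b^T y* = 16.
Strong duality: c^T x* = b^T y*. Confirmed.

16


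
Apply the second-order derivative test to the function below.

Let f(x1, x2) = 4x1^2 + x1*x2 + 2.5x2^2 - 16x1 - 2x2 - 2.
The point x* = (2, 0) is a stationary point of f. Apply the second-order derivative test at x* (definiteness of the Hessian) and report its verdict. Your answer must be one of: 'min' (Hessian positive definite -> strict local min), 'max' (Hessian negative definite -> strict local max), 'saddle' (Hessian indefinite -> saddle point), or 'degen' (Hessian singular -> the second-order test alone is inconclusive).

Compute the Hessian H = grad^2 f:
  H = [[8, 1], [1, 5]]
Verify stationarity: grad f(x*) = H x* + g = (0, 0).
Eigenvalues of H: 4.6972, 8.3028.
Both eigenvalues > 0, so H is positive definite -> x* is a strict local min.

min


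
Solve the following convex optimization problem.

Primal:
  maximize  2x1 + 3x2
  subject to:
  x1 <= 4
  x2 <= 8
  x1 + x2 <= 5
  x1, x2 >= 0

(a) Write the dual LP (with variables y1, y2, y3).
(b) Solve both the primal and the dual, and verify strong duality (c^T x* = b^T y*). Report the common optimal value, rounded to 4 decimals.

The standard primal-dual pair for 'max c^T x s.t. A x <= b, x >= 0' is:
  Dual:  min b^T y  s.t.  A^T y >= c,  y >= 0.

So the dual LP is:
  minimize  4y1 + 8y2 + 5y3
  subject to:
    y1 + y3 >= 2
    y2 + y3 >= 3
    y1, y2, y3 >= 0

Solving the primal: x* = (0, 5).
  primal value c^T x* = 15.
Solving the dual: y* = (0, 0, 3).
  dual value b^T y* = 15.
Strong duality: c^T x* = b^T y*. Confirmed.

15


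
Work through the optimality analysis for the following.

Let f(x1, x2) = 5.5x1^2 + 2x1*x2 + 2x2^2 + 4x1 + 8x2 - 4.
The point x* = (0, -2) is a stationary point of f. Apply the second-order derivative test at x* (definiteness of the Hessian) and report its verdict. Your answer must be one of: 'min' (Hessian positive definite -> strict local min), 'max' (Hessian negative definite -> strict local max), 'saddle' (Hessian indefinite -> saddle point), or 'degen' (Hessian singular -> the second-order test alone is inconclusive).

Compute the Hessian H = grad^2 f:
  H = [[11, 2], [2, 4]]
Verify stationarity: grad f(x*) = H x* + g = (0, 0).
Eigenvalues of H: 3.4689, 11.5311.
Both eigenvalues > 0, so H is positive definite -> x* is a strict local min.

min


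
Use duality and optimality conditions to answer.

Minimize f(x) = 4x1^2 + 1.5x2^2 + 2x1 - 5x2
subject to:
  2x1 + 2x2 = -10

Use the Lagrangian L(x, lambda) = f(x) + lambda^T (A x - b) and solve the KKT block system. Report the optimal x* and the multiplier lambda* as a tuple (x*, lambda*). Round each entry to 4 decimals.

Form the Lagrangian:
  L(x, lambda) = (1/2) x^T Q x + c^T x + lambda^T (A x - b)
Stationarity (grad_x L = 0): Q x + c + A^T lambda = 0.
Primal feasibility: A x = b.

This gives the KKT block system:
  [ Q   A^T ] [ x     ]   [-c ]
  [ A    0  ] [ lambda ] = [ b ]

Solving the linear system:
  x*      = (-2, -3)
  lambda* = (7)
  f(x*)   = 40.5

x* = (-2, -3), lambda* = (7)


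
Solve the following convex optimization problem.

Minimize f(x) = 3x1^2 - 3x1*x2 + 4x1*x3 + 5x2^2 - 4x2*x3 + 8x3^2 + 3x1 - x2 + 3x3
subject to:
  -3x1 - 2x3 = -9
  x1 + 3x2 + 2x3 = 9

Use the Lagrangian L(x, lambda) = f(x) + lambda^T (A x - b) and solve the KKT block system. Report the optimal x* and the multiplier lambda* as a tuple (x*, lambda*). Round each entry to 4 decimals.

Form the Lagrangian:
  L(x, lambda) = (1/2) x^T Q x + c^T x + lambda^T (A x - b)
Stationarity (grad_x L = 0): Q x + c + A^T lambda = 0.
Primal feasibility: A x = b.

This gives the KKT block system:
  [ Q   A^T ] [ x     ]   [-c ]
  [ A    0  ] [ lambda ] = [ b ]

Solving the linear system:
  x*      = (2.7095, 1.8064, 0.4357)
  lambda* = (4.3945, -2.3974)
  f(x*)   = 34.3783

x* = (2.7095, 1.8064, 0.4357), lambda* = (4.3945, -2.3974)


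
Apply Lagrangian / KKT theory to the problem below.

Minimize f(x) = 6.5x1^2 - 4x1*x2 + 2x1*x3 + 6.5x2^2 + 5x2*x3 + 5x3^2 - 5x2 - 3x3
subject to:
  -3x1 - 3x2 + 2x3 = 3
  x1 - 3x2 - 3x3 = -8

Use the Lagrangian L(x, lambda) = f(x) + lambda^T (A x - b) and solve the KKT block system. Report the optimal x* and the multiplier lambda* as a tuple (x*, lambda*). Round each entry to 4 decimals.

Form the Lagrangian:
  L(x, lambda) = (1/2) x^T Q x + c^T x + lambda^T (A x - b)
Stationarity (grad_x L = 0): Q x + c + A^T lambda = 0.
Primal feasibility: A x = b.

This gives the KKT block system:
  [ Q   A^T ] [ x     ]   [-c ]
  [ A    0  ] [ lambda ] = [ b ]

Solving the linear system:
  x*      = (-0.5493, 0.723, 1.7606)
  lambda* = (-0.3446, 5.4776)
  f(x*)   = 17.9791

x* = (-0.5493, 0.723, 1.7606), lambda* = (-0.3446, 5.4776)


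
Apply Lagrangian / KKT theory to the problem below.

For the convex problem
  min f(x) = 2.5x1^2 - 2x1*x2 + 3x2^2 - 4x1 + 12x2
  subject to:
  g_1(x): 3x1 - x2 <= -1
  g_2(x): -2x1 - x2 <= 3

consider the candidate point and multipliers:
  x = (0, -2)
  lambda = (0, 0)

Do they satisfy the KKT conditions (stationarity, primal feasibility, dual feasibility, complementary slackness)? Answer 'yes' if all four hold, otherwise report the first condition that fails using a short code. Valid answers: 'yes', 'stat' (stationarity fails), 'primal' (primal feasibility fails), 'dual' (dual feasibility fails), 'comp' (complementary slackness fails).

Gradient of f: grad f(x) = Q x + c = (0, 0)
Constraint values g_i(x) = a_i^T x - b_i:
  g_1((0, -2)) = 3
  g_2((0, -2)) = -1
Stationarity residual: grad f(x) + sum_i lambda_i a_i = (0, 0)
  -> stationarity OK
Primal feasibility (all g_i <= 0): FAILS
Dual feasibility (all lambda_i >= 0): OK
Complementary slackness (lambda_i * g_i(x) = 0 for all i): OK

Verdict: the first failing condition is primal_feasibility -> primal.

primal


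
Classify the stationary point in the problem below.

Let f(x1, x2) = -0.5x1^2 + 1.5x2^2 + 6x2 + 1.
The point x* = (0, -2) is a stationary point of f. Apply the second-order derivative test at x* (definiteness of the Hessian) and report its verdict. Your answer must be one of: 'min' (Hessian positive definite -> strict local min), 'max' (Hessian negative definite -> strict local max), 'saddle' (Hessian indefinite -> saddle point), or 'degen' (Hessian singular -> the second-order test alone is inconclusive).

Compute the Hessian H = grad^2 f:
  H = [[-1, 0], [0, 3]]
Verify stationarity: grad f(x*) = H x* + g = (0, 0).
Eigenvalues of H: -1, 3.
Eigenvalues have mixed signs, so H is indefinite -> x* is a saddle point.

saddle


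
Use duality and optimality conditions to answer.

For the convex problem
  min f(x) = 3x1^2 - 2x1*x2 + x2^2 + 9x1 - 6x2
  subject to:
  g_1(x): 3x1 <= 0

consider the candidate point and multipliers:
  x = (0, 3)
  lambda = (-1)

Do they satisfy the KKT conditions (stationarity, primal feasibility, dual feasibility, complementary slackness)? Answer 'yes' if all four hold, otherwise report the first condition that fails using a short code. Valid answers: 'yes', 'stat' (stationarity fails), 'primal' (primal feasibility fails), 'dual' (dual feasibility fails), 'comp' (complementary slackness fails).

Gradient of f: grad f(x) = Q x + c = (3, 0)
Constraint values g_i(x) = a_i^T x - b_i:
  g_1((0, 3)) = 0
Stationarity residual: grad f(x) + sum_i lambda_i a_i = (0, 0)
  -> stationarity OK
Primal feasibility (all g_i <= 0): OK
Dual feasibility (all lambda_i >= 0): FAILS
Complementary slackness (lambda_i * g_i(x) = 0 for all i): OK

Verdict: the first failing condition is dual_feasibility -> dual.

dual


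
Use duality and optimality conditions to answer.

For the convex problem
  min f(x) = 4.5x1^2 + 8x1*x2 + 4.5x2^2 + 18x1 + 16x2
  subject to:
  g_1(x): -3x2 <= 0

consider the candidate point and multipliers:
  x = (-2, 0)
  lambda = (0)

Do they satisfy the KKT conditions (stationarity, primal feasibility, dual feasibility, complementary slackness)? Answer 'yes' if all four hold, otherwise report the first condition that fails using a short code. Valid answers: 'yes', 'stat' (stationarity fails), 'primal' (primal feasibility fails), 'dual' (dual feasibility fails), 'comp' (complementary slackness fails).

Gradient of f: grad f(x) = Q x + c = (0, 0)
Constraint values g_i(x) = a_i^T x - b_i:
  g_1((-2, 0)) = 0
Stationarity residual: grad f(x) + sum_i lambda_i a_i = (0, 0)
  -> stationarity OK
Primal feasibility (all g_i <= 0): OK
Dual feasibility (all lambda_i >= 0): OK
Complementary slackness (lambda_i * g_i(x) = 0 for all i): OK

Verdict: yes, KKT holds.

yes


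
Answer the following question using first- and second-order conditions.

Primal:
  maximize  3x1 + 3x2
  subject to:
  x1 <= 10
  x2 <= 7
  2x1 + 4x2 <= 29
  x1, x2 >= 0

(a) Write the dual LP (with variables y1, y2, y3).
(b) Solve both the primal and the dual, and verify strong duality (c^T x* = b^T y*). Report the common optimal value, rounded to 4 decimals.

The standard primal-dual pair for 'max c^T x s.t. A x <= b, x >= 0' is:
  Dual:  min b^T y  s.t.  A^T y >= c,  y >= 0.

So the dual LP is:
  minimize  10y1 + 7y2 + 29y3
  subject to:
    y1 + 2y3 >= 3
    y2 + 4y3 >= 3
    y1, y2, y3 >= 0

Solving the primal: x* = (10, 2.25).
  primal value c^T x* = 36.75.
Solving the dual: y* = (1.5, 0, 0.75).
  dual value b^T y* = 36.75.
Strong duality: c^T x* = b^T y*. Confirmed.

36.75


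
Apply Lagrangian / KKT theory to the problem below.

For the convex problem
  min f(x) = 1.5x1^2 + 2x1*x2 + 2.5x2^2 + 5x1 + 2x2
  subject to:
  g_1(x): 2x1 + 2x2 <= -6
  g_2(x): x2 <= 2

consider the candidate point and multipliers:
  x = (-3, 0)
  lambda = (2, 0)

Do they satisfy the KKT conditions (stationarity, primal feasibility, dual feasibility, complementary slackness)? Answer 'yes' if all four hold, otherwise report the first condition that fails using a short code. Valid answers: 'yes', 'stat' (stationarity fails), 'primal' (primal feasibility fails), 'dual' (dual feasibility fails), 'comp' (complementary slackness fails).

Gradient of f: grad f(x) = Q x + c = (-4, -4)
Constraint values g_i(x) = a_i^T x - b_i:
  g_1((-3, 0)) = 0
  g_2((-3, 0)) = -2
Stationarity residual: grad f(x) + sum_i lambda_i a_i = (0, 0)
  -> stationarity OK
Primal feasibility (all g_i <= 0): OK
Dual feasibility (all lambda_i >= 0): OK
Complementary slackness (lambda_i * g_i(x) = 0 for all i): OK

Verdict: yes, KKT holds.

yes


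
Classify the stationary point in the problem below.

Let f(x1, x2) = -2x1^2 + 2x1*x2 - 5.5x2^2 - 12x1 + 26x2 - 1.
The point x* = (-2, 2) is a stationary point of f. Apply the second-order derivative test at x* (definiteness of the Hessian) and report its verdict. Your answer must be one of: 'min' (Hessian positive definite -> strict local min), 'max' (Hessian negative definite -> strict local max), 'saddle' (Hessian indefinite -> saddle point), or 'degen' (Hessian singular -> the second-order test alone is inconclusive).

Compute the Hessian H = grad^2 f:
  H = [[-4, 2], [2, -11]]
Verify stationarity: grad f(x*) = H x* + g = (0, 0).
Eigenvalues of H: -11.5311, -3.4689.
Both eigenvalues < 0, so H is negative definite -> x* is a strict local max.

max


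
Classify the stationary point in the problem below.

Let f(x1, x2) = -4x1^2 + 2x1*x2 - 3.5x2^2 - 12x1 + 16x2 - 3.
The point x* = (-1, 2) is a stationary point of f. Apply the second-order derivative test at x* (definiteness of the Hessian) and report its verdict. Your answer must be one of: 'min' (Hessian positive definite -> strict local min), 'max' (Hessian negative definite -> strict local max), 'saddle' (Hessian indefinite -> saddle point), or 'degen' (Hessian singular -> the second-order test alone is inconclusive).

Compute the Hessian H = grad^2 f:
  H = [[-8, 2], [2, -7]]
Verify stationarity: grad f(x*) = H x* + g = (0, 0).
Eigenvalues of H: -9.5616, -5.4384.
Both eigenvalues < 0, so H is negative definite -> x* is a strict local max.

max


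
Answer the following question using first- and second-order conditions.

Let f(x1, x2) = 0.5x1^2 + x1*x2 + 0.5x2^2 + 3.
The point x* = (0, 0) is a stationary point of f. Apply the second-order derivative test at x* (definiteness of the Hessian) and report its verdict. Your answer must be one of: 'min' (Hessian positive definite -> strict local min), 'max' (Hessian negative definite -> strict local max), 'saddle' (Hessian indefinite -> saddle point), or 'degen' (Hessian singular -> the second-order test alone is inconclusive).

Compute the Hessian H = grad^2 f:
  H = [[1, 1], [1, 1]]
Verify stationarity: grad f(x*) = H x* + g = (0, 0).
Eigenvalues of H: 0, 2.
H has a zero eigenvalue (singular; positive semidefinite but not definite), so H is neither positive definite, negative definite, nor indefinite. The second-order test alone is inconclusive -> degen.
(Indeed, f is constant along the null direction of H through x*, so x* is not a strict local extremum.)

degen


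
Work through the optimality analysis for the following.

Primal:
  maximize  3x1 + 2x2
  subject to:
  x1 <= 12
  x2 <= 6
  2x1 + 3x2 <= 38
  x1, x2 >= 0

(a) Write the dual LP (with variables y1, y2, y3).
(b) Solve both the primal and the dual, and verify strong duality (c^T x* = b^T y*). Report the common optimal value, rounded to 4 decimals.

The standard primal-dual pair for 'max c^T x s.t. A x <= b, x >= 0' is:
  Dual:  min b^T y  s.t.  A^T y >= c,  y >= 0.

So the dual LP is:
  minimize  12y1 + 6y2 + 38y3
  subject to:
    y1 + 2y3 >= 3
    y2 + 3y3 >= 2
    y1, y2, y3 >= 0

Solving the primal: x* = (12, 4.6667).
  primal value c^T x* = 45.3333.
Solving the dual: y* = (1.6667, 0, 0.6667).
  dual value b^T y* = 45.3333.
Strong duality: c^T x* = b^T y*. Confirmed.

45.3333


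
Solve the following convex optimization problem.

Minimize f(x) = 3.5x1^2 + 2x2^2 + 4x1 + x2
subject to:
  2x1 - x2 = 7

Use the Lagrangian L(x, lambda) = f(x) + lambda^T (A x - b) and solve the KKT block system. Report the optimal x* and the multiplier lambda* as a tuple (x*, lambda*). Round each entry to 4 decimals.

Form the Lagrangian:
  L(x, lambda) = (1/2) x^T Q x + c^T x + lambda^T (A x - b)
Stationarity (grad_x L = 0): Q x + c + A^T lambda = 0.
Primal feasibility: A x = b.

This gives the KKT block system:
  [ Q   A^T ] [ x     ]   [-c ]
  [ A    0  ] [ lambda ] = [ b ]

Solving the linear system:
  x*      = (2.1739, -2.6522)
  lambda* = (-9.6087)
  f(x*)   = 36.6522

x* = (2.1739, -2.6522), lambda* = (-9.6087)


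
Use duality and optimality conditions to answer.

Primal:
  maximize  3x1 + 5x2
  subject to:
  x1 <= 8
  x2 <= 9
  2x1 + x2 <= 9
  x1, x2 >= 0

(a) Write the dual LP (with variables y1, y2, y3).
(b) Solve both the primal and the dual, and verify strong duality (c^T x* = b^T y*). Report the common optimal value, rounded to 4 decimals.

The standard primal-dual pair for 'max c^T x s.t. A x <= b, x >= 0' is:
  Dual:  min b^T y  s.t.  A^T y >= c,  y >= 0.

So the dual LP is:
  minimize  8y1 + 9y2 + 9y3
  subject to:
    y1 + 2y3 >= 3
    y2 + y3 >= 5
    y1, y2, y3 >= 0

Solving the primal: x* = (0, 9).
  primal value c^T x* = 45.
Solving the dual: y* = (0, 3.5, 1.5).
  dual value b^T y* = 45.
Strong duality: c^T x* = b^T y*. Confirmed.

45


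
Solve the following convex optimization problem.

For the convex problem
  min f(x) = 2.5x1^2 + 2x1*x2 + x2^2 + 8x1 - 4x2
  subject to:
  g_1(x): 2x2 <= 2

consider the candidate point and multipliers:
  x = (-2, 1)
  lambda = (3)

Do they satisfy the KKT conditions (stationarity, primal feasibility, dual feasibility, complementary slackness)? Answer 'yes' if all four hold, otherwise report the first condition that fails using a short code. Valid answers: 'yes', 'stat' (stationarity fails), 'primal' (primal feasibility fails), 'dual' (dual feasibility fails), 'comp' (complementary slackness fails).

Gradient of f: grad f(x) = Q x + c = (0, -6)
Constraint values g_i(x) = a_i^T x - b_i:
  g_1((-2, 1)) = 0
Stationarity residual: grad f(x) + sum_i lambda_i a_i = (0, 0)
  -> stationarity OK
Primal feasibility (all g_i <= 0): OK
Dual feasibility (all lambda_i >= 0): OK
Complementary slackness (lambda_i * g_i(x) = 0 for all i): OK

Verdict: yes, KKT holds.

yes


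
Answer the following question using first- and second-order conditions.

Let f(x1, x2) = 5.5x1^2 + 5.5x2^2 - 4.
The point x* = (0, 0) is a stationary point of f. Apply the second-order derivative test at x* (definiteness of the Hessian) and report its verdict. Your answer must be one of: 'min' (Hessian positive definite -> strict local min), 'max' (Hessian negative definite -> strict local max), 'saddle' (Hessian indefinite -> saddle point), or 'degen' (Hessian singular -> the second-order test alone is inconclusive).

Compute the Hessian H = grad^2 f:
  H = [[11, 0], [0, 11]]
Verify stationarity: grad f(x*) = H x* + g = (0, 0).
Eigenvalues of H: 11, 11.
Both eigenvalues > 0, so H is positive definite -> x* is a strict local min.

min


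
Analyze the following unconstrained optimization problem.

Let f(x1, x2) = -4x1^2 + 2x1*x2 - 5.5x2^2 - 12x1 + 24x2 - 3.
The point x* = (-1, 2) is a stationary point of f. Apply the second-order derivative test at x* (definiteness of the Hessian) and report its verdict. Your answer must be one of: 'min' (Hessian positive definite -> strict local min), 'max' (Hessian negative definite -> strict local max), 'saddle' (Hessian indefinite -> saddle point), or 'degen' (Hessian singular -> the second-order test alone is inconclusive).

Compute the Hessian H = grad^2 f:
  H = [[-8, 2], [2, -11]]
Verify stationarity: grad f(x*) = H x* + g = (0, 0).
Eigenvalues of H: -12, -7.
Both eigenvalues < 0, so H is negative definite -> x* is a strict local max.

max


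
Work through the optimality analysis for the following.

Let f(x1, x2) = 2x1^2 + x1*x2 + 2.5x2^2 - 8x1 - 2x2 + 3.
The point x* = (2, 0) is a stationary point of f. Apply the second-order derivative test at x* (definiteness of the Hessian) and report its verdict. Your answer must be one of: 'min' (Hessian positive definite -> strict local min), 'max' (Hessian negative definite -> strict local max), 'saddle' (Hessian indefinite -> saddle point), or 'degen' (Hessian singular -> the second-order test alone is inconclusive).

Compute the Hessian H = grad^2 f:
  H = [[4, 1], [1, 5]]
Verify stationarity: grad f(x*) = H x* + g = (0, 0).
Eigenvalues of H: 3.382, 5.618.
Both eigenvalues > 0, so H is positive definite -> x* is a strict local min.

min


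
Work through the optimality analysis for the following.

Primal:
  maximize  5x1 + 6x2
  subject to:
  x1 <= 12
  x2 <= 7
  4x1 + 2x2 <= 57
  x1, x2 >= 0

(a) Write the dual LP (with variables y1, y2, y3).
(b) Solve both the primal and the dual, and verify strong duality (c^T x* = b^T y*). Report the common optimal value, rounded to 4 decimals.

The standard primal-dual pair for 'max c^T x s.t. A x <= b, x >= 0' is:
  Dual:  min b^T y  s.t.  A^T y >= c,  y >= 0.

So the dual LP is:
  minimize  12y1 + 7y2 + 57y3
  subject to:
    y1 + 4y3 >= 5
    y2 + 2y3 >= 6
    y1, y2, y3 >= 0

Solving the primal: x* = (10.75, 7).
  primal value c^T x* = 95.75.
Solving the dual: y* = (0, 3.5, 1.25).
  dual value b^T y* = 95.75.
Strong duality: c^T x* = b^T y*. Confirmed.

95.75


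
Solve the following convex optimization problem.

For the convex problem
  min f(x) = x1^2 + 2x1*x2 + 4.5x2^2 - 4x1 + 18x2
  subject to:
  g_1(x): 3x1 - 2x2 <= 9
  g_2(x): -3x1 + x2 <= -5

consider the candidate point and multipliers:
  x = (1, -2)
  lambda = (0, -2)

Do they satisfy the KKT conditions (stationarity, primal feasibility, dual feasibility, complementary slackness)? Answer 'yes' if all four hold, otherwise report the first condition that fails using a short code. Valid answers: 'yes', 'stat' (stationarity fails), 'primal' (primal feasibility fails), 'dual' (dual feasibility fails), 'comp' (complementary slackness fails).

Gradient of f: grad f(x) = Q x + c = (-6, 2)
Constraint values g_i(x) = a_i^T x - b_i:
  g_1((1, -2)) = -2
  g_2((1, -2)) = 0
Stationarity residual: grad f(x) + sum_i lambda_i a_i = (0, 0)
  -> stationarity OK
Primal feasibility (all g_i <= 0): OK
Dual feasibility (all lambda_i >= 0): FAILS
Complementary slackness (lambda_i * g_i(x) = 0 for all i): OK

Verdict: the first failing condition is dual_feasibility -> dual.

dual


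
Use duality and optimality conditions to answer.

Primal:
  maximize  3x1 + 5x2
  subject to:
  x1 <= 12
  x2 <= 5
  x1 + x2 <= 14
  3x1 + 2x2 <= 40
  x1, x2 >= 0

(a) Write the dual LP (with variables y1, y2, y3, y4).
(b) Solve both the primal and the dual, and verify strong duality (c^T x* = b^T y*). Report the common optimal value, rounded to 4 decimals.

The standard primal-dual pair for 'max c^T x s.t. A x <= b, x >= 0' is:
  Dual:  min b^T y  s.t.  A^T y >= c,  y >= 0.

So the dual LP is:
  minimize  12y1 + 5y2 + 14y3 + 40y4
  subject to:
    y1 + y3 + 3y4 >= 3
    y2 + y3 + 2y4 >= 5
    y1, y2, y3, y4 >= 0

Solving the primal: x* = (9, 5).
  primal value c^T x* = 52.
Solving the dual: y* = (0, 2, 3, 0).
  dual value b^T y* = 52.
Strong duality: c^T x* = b^T y*. Confirmed.

52


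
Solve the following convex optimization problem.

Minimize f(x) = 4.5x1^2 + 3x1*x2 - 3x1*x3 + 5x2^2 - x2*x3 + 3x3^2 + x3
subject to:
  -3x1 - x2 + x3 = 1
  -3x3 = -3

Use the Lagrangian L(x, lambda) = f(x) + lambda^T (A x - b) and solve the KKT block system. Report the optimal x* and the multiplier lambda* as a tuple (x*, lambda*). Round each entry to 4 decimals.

Form the Lagrangian:
  L(x, lambda) = (1/2) x^T Q x + c^T x + lambda^T (A x - b)
Stationarity (grad_x L = 0): Q x + c + A^T lambda = 0.
Primal feasibility: A x = b.

This gives the KKT block system:
  [ Q   A^T ] [ x     ]   [-c ]
  [ A    0  ] [ lambda ] = [ b ]

Solving the linear system:
  x*      = (0, 0, 1)
  lambda* = (-1, 2)
  f(x*)   = 4

x* = (0, 0, 1), lambda* = (-1, 2)


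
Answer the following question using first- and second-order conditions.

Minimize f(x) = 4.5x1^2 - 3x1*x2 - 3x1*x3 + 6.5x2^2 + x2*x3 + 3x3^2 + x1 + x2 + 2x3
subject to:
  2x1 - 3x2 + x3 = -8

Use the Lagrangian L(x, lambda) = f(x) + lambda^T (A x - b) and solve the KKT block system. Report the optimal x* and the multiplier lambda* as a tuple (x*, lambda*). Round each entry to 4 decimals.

Form the Lagrangian:
  L(x, lambda) = (1/2) x^T Q x + c^T x + lambda^T (A x - b)
Stationarity (grad_x L = 0): Q x + c + A^T lambda = 0.
Primal feasibility: A x = b.

This gives the KKT block system:
  [ Q   A^T ] [ x     ]   [-c ]
  [ A    0  ] [ lambda ] = [ b ]

Solving the linear system:
  x*      = (-1.6446, 0.8599, -2.1312)
  lambda* = (4.9936)
  f(x*)   = 17.451

x* = (-1.6446, 0.8599, -2.1312), lambda* = (4.9936)


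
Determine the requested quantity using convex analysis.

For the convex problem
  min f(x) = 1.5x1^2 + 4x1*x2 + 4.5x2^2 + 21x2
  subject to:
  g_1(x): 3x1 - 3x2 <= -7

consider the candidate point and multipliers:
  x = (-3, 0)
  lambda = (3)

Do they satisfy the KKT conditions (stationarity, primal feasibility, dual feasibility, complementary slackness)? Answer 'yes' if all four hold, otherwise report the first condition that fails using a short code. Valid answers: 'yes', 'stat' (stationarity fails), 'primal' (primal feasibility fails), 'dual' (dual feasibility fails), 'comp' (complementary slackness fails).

Gradient of f: grad f(x) = Q x + c = (-9, 9)
Constraint values g_i(x) = a_i^T x - b_i:
  g_1((-3, 0)) = -2
Stationarity residual: grad f(x) + sum_i lambda_i a_i = (0, 0)
  -> stationarity OK
Primal feasibility (all g_i <= 0): OK
Dual feasibility (all lambda_i >= 0): OK
Complementary slackness (lambda_i * g_i(x) = 0 for all i): FAILS

Verdict: the first failing condition is complementary_slackness -> comp.

comp


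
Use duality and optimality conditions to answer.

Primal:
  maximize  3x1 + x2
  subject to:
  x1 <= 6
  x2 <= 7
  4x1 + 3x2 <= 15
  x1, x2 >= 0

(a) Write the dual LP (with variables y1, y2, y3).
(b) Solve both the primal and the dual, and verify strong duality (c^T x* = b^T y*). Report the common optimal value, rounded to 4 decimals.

The standard primal-dual pair for 'max c^T x s.t. A x <= b, x >= 0' is:
  Dual:  min b^T y  s.t.  A^T y >= c,  y >= 0.

So the dual LP is:
  minimize  6y1 + 7y2 + 15y3
  subject to:
    y1 + 4y3 >= 3
    y2 + 3y3 >= 1
    y1, y2, y3 >= 0

Solving the primal: x* = (3.75, 0).
  primal value c^T x* = 11.25.
Solving the dual: y* = (0, 0, 0.75).
  dual value b^T y* = 11.25.
Strong duality: c^T x* = b^T y*. Confirmed.

11.25
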